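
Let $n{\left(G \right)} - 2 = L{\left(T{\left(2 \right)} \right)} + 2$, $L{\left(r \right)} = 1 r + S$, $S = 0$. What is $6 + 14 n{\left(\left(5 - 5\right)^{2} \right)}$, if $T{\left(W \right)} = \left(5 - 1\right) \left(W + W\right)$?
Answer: $286$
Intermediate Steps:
$T{\left(W \right)} = 8 W$ ($T{\left(W \right)} = 4 \cdot 2 W = 8 W$)
$L{\left(r \right)} = r$ ($L{\left(r \right)} = 1 r + 0 = r + 0 = r$)
$n{\left(G \right)} = 20$ ($n{\left(G \right)} = 2 + \left(8 \cdot 2 + 2\right) = 2 + \left(16 + 2\right) = 2 + 18 = 20$)
$6 + 14 n{\left(\left(5 - 5\right)^{2} \right)} = 6 + 14 \cdot 20 = 6 + 280 = 286$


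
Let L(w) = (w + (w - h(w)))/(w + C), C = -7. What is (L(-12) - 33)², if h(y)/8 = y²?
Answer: 301401/361 ≈ 834.91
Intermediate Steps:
h(y) = 8*y²
L(w) = (-8*w² + 2*w)/(-7 + w) (L(w) = (w + (w - 8*w²))/(w - 7) = (w + (w - 8*w²))/(-7 + w) = (-8*w² + 2*w)/(-7 + w))
(L(-12) - 33)² = (2*(-12)*(1 - 4*(-12))/(-7 - 12) - 33)² = (2*(-12)*(1 + 48)/(-19) - 33)² = (2*(-12)*(-1/19)*49 - 33)² = (1176/19 - 33)² = (549/19)² = 301401/361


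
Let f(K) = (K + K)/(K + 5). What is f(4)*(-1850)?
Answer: -14800/9 ≈ -1644.4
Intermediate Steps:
f(K) = 2*K/(5 + K) (f(K) = (2*K)/(5 + K) = 2*K/(5 + K))
f(4)*(-1850) = (2*4/(5 + 4))*(-1850) = (2*4/9)*(-1850) = (2*4*(⅑))*(-1850) = (8/9)*(-1850) = -14800/9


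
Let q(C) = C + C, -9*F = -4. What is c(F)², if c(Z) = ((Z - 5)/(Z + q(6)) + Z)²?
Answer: 38950081/1032386052096 ≈ 3.7728e-5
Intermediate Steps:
F = 4/9 (F = -⅑*(-4) = 4/9 ≈ 0.44444)
q(C) = 2*C
c(Z) = (Z + (-5 + Z)/(12 + Z))² (c(Z) = ((Z - 5)/(Z + 2*6) + Z)² = ((-5 + Z)/(Z + 12) + Z)² = ((-5 + Z)/(12 + Z) + Z)² = (Z + (-5 + Z)/(12 + Z))²)
c(F)² = ((-5 + (4/9)² + 13*(4/9))²/(12 + 4/9)²)² = ((-5 + 16/81 + 52/9)²/(112/9)²)² = (81*(79/81)²/12544)² = ((81/12544)*(6241/6561))² = (6241/1016064)² = 38950081/1032386052096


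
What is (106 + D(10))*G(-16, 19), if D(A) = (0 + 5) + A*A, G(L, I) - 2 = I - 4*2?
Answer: 2743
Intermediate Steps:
G(L, I) = -6 + I (G(L, I) = 2 + (I - 4*2) = 2 + (I - 8) = 2 + (-8 + I) = -6 + I)
D(A) = 5 + A**2
(106 + D(10))*G(-16, 19) = (106 + (5 + 10**2))*(-6 + 19) = (106 + (5 + 100))*13 = (106 + 105)*13 = 211*13 = 2743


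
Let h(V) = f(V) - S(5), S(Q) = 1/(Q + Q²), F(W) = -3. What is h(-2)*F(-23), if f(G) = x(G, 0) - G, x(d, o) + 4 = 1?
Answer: 31/10 ≈ 3.1000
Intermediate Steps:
x(d, o) = -3 (x(d, o) = -4 + 1 = -3)
f(G) = -3 - G
h(V) = -91/30 - V (h(V) = (-3 - V) - 1/(5*(1 + 5)) = (-3 - V) - 1/(5*6) = (-3 - V) - 1*1/30 = (-3 - V) - 1/30 = -91/30 - V)
h(-2)*F(-23) = (-91/30 - 1*(-2))*(-3) = (-91/30 + 2)*(-3) = -31/30*(-3) = 31/10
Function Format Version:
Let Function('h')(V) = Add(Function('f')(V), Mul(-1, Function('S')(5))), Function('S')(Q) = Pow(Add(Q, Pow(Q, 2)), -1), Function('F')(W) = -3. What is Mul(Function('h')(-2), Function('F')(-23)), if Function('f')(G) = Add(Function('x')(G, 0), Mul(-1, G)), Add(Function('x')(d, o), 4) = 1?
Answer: Rational(31, 10) ≈ 3.1000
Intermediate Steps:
Function('x')(d, o) = -3 (Function('x')(d, o) = Add(-4, 1) = -3)
Function('f')(G) = Add(-3, Mul(-1, G))
Function('h')(V) = Add(Rational(-91, 30), Mul(-1, V)) (Function('h')(V) = Add(Add(-3, Mul(-1, V)), Mul(-1, Mul(Pow(5, -1), Pow(Add(1, 5), -1)))) = Add(Add(-3, Mul(-1, V)), Mul(-1, Mul(Rational(1, 5), Pow(6, -1)))) = Add(Add(-3, Mul(-1, V)), Mul(-1, Mul(Rational(1, 5), Rational(1, 6)))) = Add(Add(-3, Mul(-1, V)), Mul(-1, Rational(1, 30))) = Add(Add(-3, Mul(-1, V)), Rational(-1, 30)) = Add(Rational(-91, 30), Mul(-1, V)))
Mul(Function('h')(-2), Function('F')(-23)) = Mul(Add(Rational(-91, 30), Mul(-1, -2)), -3) = Mul(Add(Rational(-91, 30), 2), -3) = Mul(Rational(-31, 30), -3) = Rational(31, 10)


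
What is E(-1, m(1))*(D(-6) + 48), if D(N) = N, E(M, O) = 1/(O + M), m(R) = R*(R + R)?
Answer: 42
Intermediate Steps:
m(R) = 2*R**2 (m(R) = R*(2*R) = 2*R**2)
E(M, O) = 1/(M + O)
E(-1, m(1))*(D(-6) + 48) = (-6 + 48)/(-1 + 2*1**2) = 42/(-1 + 2*1) = 42/(-1 + 2) = 42/1 = 1*42 = 42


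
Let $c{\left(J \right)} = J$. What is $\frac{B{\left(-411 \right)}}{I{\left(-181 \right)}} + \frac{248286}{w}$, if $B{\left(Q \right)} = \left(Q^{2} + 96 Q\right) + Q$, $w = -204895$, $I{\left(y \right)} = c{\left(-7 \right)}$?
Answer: $- \frac{26444257332}{1434265} \approx -18438.0$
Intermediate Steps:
$I{\left(y \right)} = -7$
$B{\left(Q \right)} = Q^{2} + 97 Q$
$\frac{B{\left(-411 \right)}}{I{\left(-181 \right)}} + \frac{248286}{w} = \frac{\left(-411\right) \left(97 - 411\right)}{-7} + \frac{248286}{-204895} = \left(-411\right) \left(-314\right) \left(- \frac{1}{7}\right) + 248286 \left(- \frac{1}{204895}\right) = 129054 \left(- \frac{1}{7}\right) - \frac{248286}{204895} = - \frac{129054}{7} - \frac{248286}{204895} = - \frac{26444257332}{1434265}$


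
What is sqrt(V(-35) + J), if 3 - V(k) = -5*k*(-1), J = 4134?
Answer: 14*sqrt(22) ≈ 65.666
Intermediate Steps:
V(k) = 3 - 5*k (V(k) = 3 - (-5*k)*(-1) = 3 - 5*k)
sqrt(V(-35) + J) = sqrt((3 - 5*(-35)) + 4134) = sqrt((3 + 175) + 4134) = sqrt(178 + 4134) = sqrt(4312) = 14*sqrt(22)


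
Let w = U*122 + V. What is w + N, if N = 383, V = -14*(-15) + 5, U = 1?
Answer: 720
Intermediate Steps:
V = 215 (V = 210 + 5 = 215)
w = 337 (w = 1*122 + 215 = 122 + 215 = 337)
w + N = 337 + 383 = 720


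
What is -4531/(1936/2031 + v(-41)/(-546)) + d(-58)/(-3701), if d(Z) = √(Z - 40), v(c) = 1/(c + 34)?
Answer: -509736318/107267 - 7*I*√2/3701 ≈ -4752.0 - 0.0026748*I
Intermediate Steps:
v(c) = 1/(34 + c)
d(Z) = √(-40 + Z)
-4531/(1936/2031 + v(-41)/(-546)) + d(-58)/(-3701) = -4531/(1936/2031 + 1/((34 - 41)*(-546))) + √(-40 - 58)/(-3701) = -4531/(1936*(1/2031) - 1/546/(-7)) + √(-98)*(-1/3701) = -4531/(1936/2031 - ⅐*(-1/546)) + (7*I*√2)*(-1/3701) = -4531/(1936/2031 + 1/3822) - 7*I*√2/3701 = -4531/2467141/2587494 - 7*I*√2/3701 = -4531*2587494/2467141 - 7*I*√2/3701 = -509736318/107267 - 7*I*√2/3701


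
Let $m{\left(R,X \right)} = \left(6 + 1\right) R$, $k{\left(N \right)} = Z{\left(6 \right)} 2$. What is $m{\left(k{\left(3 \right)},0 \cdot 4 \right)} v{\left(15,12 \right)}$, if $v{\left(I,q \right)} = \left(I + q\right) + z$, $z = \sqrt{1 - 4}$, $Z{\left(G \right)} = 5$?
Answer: $1890 + 70 i \sqrt{3} \approx 1890.0 + 121.24 i$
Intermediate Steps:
$z = i \sqrt{3}$ ($z = \sqrt{-3} = i \sqrt{3} \approx 1.732 i$)
$k{\left(N \right)} = 10$ ($k{\left(N \right)} = 5 \cdot 2 = 10$)
$m{\left(R,X \right)} = 7 R$
$v{\left(I,q \right)} = I + q + i \sqrt{3}$ ($v{\left(I,q \right)} = \left(I + q\right) + i \sqrt{3} = I + q + i \sqrt{3}$)
$m{\left(k{\left(3 \right)},0 \cdot 4 \right)} v{\left(15,12 \right)} = 7 \cdot 10 \left(15 + 12 + i \sqrt{3}\right) = 70 \left(27 + i \sqrt{3}\right) = 1890 + 70 i \sqrt{3}$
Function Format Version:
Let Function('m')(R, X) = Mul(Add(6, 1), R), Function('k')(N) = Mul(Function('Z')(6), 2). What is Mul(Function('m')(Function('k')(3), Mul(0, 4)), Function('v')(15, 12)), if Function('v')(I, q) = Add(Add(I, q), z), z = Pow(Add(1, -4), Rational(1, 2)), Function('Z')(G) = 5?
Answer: Add(1890, Mul(70, I, Pow(3, Rational(1, 2)))) ≈ Add(1890.0, Mul(121.24, I))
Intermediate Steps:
z = Mul(I, Pow(3, Rational(1, 2))) (z = Pow(-3, Rational(1, 2)) = Mul(I, Pow(3, Rational(1, 2))) ≈ Mul(1.7320, I))
Function('k')(N) = 10 (Function('k')(N) = Mul(5, 2) = 10)
Function('m')(R, X) = Mul(7, R)
Function('v')(I, q) = Add(I, q, Mul(I, Pow(3, Rational(1, 2)))) (Function('v')(I, q) = Add(Add(I, q), Mul(I, Pow(3, Rational(1, 2)))) = Add(I, q, Mul(I, Pow(3, Rational(1, 2)))))
Mul(Function('m')(Function('k')(3), Mul(0, 4)), Function('v')(15, 12)) = Mul(Mul(7, 10), Add(15, 12, Mul(I, Pow(3, Rational(1, 2))))) = Mul(70, Add(27, Mul(I, Pow(3, Rational(1, 2))))) = Add(1890, Mul(70, I, Pow(3, Rational(1, 2))))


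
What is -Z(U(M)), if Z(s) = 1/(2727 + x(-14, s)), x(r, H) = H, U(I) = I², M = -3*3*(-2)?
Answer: -1/3051 ≈ -0.00032776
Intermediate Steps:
M = 18 (M = -9*(-2) = 18)
Z(s) = 1/(2727 + s)
-Z(U(M)) = -1/(2727 + 18²) = -1/(2727 + 324) = -1/3051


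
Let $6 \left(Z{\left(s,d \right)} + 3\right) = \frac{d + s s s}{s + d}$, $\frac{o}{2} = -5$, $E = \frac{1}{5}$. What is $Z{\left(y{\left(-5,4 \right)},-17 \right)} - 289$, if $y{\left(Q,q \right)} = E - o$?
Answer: $- \frac{47639}{150} \approx -317.59$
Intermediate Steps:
$E = \frac{1}{5} \approx 0.2$
$o = -10$ ($o = 2 \left(-5\right) = -10$)
$y{\left(Q,q \right)} = \frac{51}{5}$ ($y{\left(Q,q \right)} = \frac{1}{5} - -10 = \frac{1}{5} + 10 = \frac{51}{5}$)
$Z{\left(s,d \right)} = -3 + \frac{d + s^{3}}{6 \left(d + s\right)}$ ($Z{\left(s,d \right)} = -3 + \frac{\left(d + s s s\right) \frac{1}{s + d}}{6} = -3 + \frac{\left(d + s^{2} s\right) \frac{1}{d + s}}{6} = -3 + \frac{\left(d + s^{3}\right) \frac{1}{d + s}}{6} = -3 + \frac{\frac{1}{d + s} \left(d + s^{3}\right)}{6} = -3 + \frac{d + s^{3}}{6 \left(d + s\right)}$)
$Z{\left(y{\left(-5,4 \right)},-17 \right)} - 289 = \frac{\left(\frac{51}{5}\right)^{3} - \frac{918}{5} - -289}{6 \left(-17 + \frac{51}{5}\right)} - 289 = \frac{\frac{132651}{125} - \frac{918}{5} + 289}{6 \left(- \frac{34}{5}\right)} - 289 = \frac{1}{6} \left(- \frac{5}{34}\right) \frac{145826}{125} - 289 = - \frac{4289}{150} - 289 = - \frac{47639}{150}$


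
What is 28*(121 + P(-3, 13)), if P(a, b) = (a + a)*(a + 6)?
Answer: 2884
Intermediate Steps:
P(a, b) = 2*a*(6 + a) (P(a, b) = (2*a)*(6 + a) = 2*a*(6 + a))
28*(121 + P(-3, 13)) = 28*(121 + 2*(-3)*(6 - 3)) = 28*(121 + 2*(-3)*3) = 28*(121 - 18) = 28*103 = 2884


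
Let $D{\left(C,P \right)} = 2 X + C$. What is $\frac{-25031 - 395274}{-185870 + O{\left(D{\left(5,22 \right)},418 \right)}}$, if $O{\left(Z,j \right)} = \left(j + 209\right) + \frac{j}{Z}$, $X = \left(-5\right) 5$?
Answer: $\frac{18913725}{8336353} \approx 2.2688$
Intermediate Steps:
$X = -25$
$D{\left(C,P \right)} = -50 + C$ ($D{\left(C,P \right)} = 2 \left(-25\right) + C = -50 + C$)
$O{\left(Z,j \right)} = 209 + j + \frac{j}{Z}$ ($O{\left(Z,j \right)} = \left(209 + j\right) + \frac{j}{Z} = 209 + j + \frac{j}{Z}$)
$\frac{-25031 - 395274}{-185870 + O{\left(D{\left(5,22 \right)},418 \right)}} = \frac{-25031 - 395274}{-185870 + \left(209 + 418 + \frac{418}{-50 + 5}\right)} = - \frac{420305}{-185870 + \left(209 + 418 + \frac{418}{-45}\right)} = - \frac{420305}{-185870 + \left(209 + 418 + 418 \left(- \frac{1}{45}\right)\right)} = - \frac{420305}{-185870 + \left(209 + 418 - \frac{418}{45}\right)} = - \frac{420305}{-185870 + \frac{27797}{45}} = - \frac{420305}{- \frac{8336353}{45}} = \left(-420305\right) \left(- \frac{45}{8336353}\right) = \frac{18913725}{8336353}$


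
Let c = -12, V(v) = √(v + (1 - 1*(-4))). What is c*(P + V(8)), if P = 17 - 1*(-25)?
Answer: -504 - 12*√13 ≈ -547.27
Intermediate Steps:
V(v) = √(5 + v) (V(v) = √(v + (1 + 4)) = √(v + 5) = √(5 + v))
P = 42 (P = 17 + 25 = 42)
c*(P + V(8)) = -12*(42 + √(5 + 8)) = -12*(42 + √13) = -504 - 12*√13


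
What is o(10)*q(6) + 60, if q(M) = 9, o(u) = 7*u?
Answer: 690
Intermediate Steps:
o(10)*q(6) + 60 = (7*10)*9 + 60 = 70*9 + 60 = 630 + 60 = 690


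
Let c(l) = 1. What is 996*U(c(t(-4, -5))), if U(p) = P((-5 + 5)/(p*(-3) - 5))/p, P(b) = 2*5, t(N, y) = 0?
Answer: 9960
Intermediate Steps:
P(b) = 10
U(p) = 10/p
996*U(c(t(-4, -5))) = 996*(10/1) = 996*(10*1) = 996*10 = 9960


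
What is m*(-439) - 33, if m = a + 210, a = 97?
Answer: -134806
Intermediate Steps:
m = 307 (m = 97 + 210 = 307)
m*(-439) - 33 = 307*(-439) - 33 = -134773 - 33 = -134806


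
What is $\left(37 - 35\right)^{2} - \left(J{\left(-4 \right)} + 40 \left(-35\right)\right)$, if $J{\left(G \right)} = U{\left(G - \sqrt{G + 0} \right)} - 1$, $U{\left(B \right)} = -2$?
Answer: $1407$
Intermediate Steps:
$J{\left(G \right)} = -3$ ($J{\left(G \right)} = -2 - 1 = -3$)
$\left(37 - 35\right)^{2} - \left(J{\left(-4 \right)} + 40 \left(-35\right)\right) = \left(37 - 35\right)^{2} - \left(-3 + 40 \left(-35\right)\right) = 2^{2} - \left(-3 - 1400\right) = 4 - -1403 = 4 + 1403 = 1407$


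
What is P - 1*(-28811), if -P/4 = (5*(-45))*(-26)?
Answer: 5411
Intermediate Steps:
P = -23400 (P = -4*5*(-45)*(-26) = -(-900)*(-26) = -4*5850 = -23400)
P - 1*(-28811) = -23400 - 1*(-28811) = -23400 + 28811 = 5411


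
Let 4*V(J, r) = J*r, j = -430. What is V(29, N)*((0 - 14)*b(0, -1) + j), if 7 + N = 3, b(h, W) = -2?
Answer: 11658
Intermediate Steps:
N = -4 (N = -7 + 3 = -4)
V(J, r) = J*r/4 (V(J, r) = (J*r)/4 = J*r/4)
V(29, N)*((0 - 14)*b(0, -1) + j) = ((¼)*29*(-4))*((0 - 14)*(-2) - 430) = -29*(-14*(-2) - 430) = -29*(28 - 430) = -29*(-402) = 11658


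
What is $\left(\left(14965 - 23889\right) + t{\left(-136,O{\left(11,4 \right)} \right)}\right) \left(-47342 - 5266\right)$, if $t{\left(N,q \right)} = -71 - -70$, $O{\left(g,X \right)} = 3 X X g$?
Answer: $469526400$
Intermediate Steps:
$O{\left(g,X \right)} = 3 g X^{2}$
$t{\left(N,q \right)} = -1$ ($t{\left(N,q \right)} = -71 + 70 = -1$)
$\left(\left(14965 - 23889\right) + t{\left(-136,O{\left(11,4 \right)} \right)}\right) \left(-47342 - 5266\right) = \left(\left(14965 - 23889\right) - 1\right) \left(-47342 - 5266\right) = \left(-8924 - 1\right) \left(-52608\right) = \left(-8925\right) \left(-52608\right) = 469526400$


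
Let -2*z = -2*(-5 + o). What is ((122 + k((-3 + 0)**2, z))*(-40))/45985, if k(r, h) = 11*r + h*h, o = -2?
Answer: -2160/9197 ≈ -0.23486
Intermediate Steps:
z = -7 (z = -(-1)*(-5 - 2) = -(-1)*(-7) = -1/2*14 = -7)
k(r, h) = h**2 + 11*r (k(r, h) = 11*r + h**2 = h**2 + 11*r)
((122 + k((-3 + 0)**2, z))*(-40))/45985 = ((122 + ((-7)**2 + 11*(-3 + 0)**2))*(-40))/45985 = ((122 + (49 + 11*(-3)**2))*(-40))*(1/45985) = ((122 + (49 + 11*9))*(-40))*(1/45985) = ((122 + (49 + 99))*(-40))*(1/45985) = ((122 + 148)*(-40))*(1/45985) = (270*(-40))*(1/45985) = -10800*1/45985 = -2160/9197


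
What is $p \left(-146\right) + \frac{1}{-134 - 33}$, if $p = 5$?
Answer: $- \frac{121911}{167} \approx -730.01$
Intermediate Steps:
$p \left(-146\right) + \frac{1}{-134 - 33} = 5 \left(-146\right) + \frac{1}{-134 - 33} = -730 + \frac{1}{-167} = -730 - \frac{1}{167} = - \frac{121911}{167}$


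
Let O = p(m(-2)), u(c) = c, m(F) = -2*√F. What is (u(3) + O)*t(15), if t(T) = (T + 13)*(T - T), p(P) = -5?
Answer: 0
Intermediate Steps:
O = -5
t(T) = 0 (t(T) = (13 + T)*0 = 0)
(u(3) + O)*t(15) = (3 - 5)*0 = -2*0 = 0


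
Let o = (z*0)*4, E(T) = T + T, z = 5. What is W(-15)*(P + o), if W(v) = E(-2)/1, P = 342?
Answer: -1368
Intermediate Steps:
E(T) = 2*T
W(v) = -4 (W(v) = (2*(-2))/1 = -4*1 = -4)
o = 0 (o = (5*0)*4 = 0*4 = 0)
W(-15)*(P + o) = -4*(342 + 0) = -4*342 = -1368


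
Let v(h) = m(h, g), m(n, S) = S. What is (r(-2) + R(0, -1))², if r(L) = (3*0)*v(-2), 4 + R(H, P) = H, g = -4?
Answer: 16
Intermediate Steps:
v(h) = -4
R(H, P) = -4 + H
r(L) = 0 (r(L) = (3*0)*(-4) = 0*(-4) = 0)
(r(-2) + R(0, -1))² = (0 + (-4 + 0))² = (0 - 4)² = (-4)² = 16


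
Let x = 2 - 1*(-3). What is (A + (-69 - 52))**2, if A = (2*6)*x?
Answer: 3721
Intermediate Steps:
x = 5 (x = 2 + 3 = 5)
A = 60 (A = (2*6)*5 = 12*5 = 60)
(A + (-69 - 52))**2 = (60 + (-69 - 52))**2 = (60 - 121)**2 = (-61)**2 = 3721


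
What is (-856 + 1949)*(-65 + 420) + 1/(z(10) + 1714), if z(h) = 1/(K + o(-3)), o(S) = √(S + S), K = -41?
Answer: 1922971808051052/4955921305 + I*√6/4955921305 ≈ 3.8802e+5 + 4.9426e-10*I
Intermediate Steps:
o(S) = √2*√S (o(S) = √(2*S) = √2*√S)
z(h) = 1/(-41 + I*√6) (z(h) = 1/(-41 + √2*√(-3)) = 1/(-41 + √2*(I*√3)) = 1/(-41 + I*√6))
(-856 + 1949)*(-65 + 420) + 1/(z(10) + 1714) = (-856 + 1949)*(-65 + 420) + 1/((-41/1687 - I*√6/1687) + 1714) = 1093*355 + 1/(2891477/1687 - I*√6/1687) = 388015 + 1/(2891477/1687 - I*√6/1687)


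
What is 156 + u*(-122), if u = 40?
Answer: -4724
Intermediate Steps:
156 + u*(-122) = 156 + 40*(-122) = 156 - 4880 = -4724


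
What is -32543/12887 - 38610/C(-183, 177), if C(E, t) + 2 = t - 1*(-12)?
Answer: -6540943/31297 ≈ -209.00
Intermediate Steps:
C(E, t) = 10 + t (C(E, t) = -2 + (t - 1*(-12)) = -2 + (t + 12) = -2 + (12 + t) = 10 + t)
-32543/12887 - 38610/C(-183, 177) = -32543/12887 - 38610/(10 + 177) = -32543*1/12887 - 38610/187 = -4649/1841 - 38610*1/187 = -4649/1841 - 3510/17 = -6540943/31297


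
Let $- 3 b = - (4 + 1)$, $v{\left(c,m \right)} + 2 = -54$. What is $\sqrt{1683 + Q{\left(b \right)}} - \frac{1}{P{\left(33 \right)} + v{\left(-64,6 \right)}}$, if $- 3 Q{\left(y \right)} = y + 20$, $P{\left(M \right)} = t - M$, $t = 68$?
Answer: $\frac{1}{21} + \frac{\sqrt{15082}}{3} \approx 40.984$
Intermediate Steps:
$v{\left(c,m \right)} = -56$ ($v{\left(c,m \right)} = -2 - 54 = -56$)
$P{\left(M \right)} = 68 - M$
$b = \frac{5}{3}$ ($b = - \frac{\left(-1\right) \left(4 + 1\right)}{3} = - \frac{\left(-1\right) 5}{3} = \left(- \frac{1}{3}\right) \left(-5\right) = \frac{5}{3} \approx 1.6667$)
$Q{\left(y \right)} = - \frac{20}{3} - \frac{y}{3}$ ($Q{\left(y \right)} = - \frac{y + 20}{3} = - \frac{20 + y}{3} = - \frac{20}{3} - \frac{y}{3}$)
$\sqrt{1683 + Q{\left(b \right)}} - \frac{1}{P{\left(33 \right)} + v{\left(-64,6 \right)}} = \sqrt{1683 - \frac{65}{9}} - \frac{1}{\left(68 - 33\right) - 56} = \sqrt{1683 - \frac{65}{9}} - \frac{1}{35 - 56} = \sqrt{\frac{15082}{9}} - \frac{1}{-21} = \frac{\sqrt{15082}}{3} - - \frac{1}{21} = \frac{\sqrt{15082}}{3} + \frac{1}{21} = \frac{1}{21} + \frac{\sqrt{15082}}{3}$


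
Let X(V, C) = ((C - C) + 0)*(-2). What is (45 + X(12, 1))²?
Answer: 2025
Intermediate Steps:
X(V, C) = 0 (X(V, C) = (0 + 0)*(-2) = 0*(-2) = 0)
(45 + X(12, 1))² = (45 + 0)² = 45² = 2025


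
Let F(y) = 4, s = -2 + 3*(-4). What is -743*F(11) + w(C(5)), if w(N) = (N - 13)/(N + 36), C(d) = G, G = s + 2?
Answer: -71353/24 ≈ -2973.0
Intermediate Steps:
s = -14 (s = -2 - 12 = -14)
G = -12 (G = -14 + 2 = -12)
C(d) = -12
w(N) = (-13 + N)/(36 + N)
-743*F(11) + w(C(5)) = -743*4 + (-13 - 12)/(36 - 12) = -2972 - 25/24 = -71353/24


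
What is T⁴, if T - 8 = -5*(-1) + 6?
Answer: 130321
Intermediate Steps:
T = 19 (T = 8 + (-5*(-1) + 6) = 8 + (5 + 6) = 8 + 11 = 19)
T⁴ = 19⁴ = 130321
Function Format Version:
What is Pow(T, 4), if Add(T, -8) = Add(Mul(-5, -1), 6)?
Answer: 130321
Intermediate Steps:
T = 19 (T = Add(8, Add(Mul(-5, -1), 6)) = Add(8, Add(5, 6)) = Add(8, 11) = 19)
Pow(T, 4) = Pow(19, 4) = 130321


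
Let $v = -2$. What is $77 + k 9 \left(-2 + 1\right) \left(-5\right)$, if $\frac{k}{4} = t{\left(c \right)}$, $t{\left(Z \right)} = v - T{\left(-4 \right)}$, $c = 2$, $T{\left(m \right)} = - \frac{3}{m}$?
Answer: $-418$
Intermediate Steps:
$t{\left(Z \right)} = - \frac{11}{4}$ ($t{\left(Z \right)} = -2 - - \frac{3}{-4} = -2 - \left(-3\right) \left(- \frac{1}{4}\right) = -2 - \frac{3}{4} = - \frac{11}{4}$)
$k = -11$ ($k = 4 \left(- \frac{11}{4}\right) = -11$)
$77 + k 9 \left(-2 + 1\right) \left(-5\right) = 77 + \left(-11\right) 9 \left(-2 + 1\right) \left(-5\right) = 77 - 99 \left(\left(-1\right) \left(-5\right)\right) = 77 - 495 = -418$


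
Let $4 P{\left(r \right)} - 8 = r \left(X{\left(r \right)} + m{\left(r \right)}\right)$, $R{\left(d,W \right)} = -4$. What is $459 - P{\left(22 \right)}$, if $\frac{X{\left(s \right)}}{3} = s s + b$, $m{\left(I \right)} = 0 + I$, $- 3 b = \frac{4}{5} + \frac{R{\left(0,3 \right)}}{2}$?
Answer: $- \frac{38283}{5} \approx -7656.6$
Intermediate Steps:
$b = \frac{2}{5}$ ($b = - \frac{\frac{4}{5} - \frac{4}{2}}{3} = - \frac{4 \cdot \frac{1}{5} - 2}{3} = - \frac{\frac{4}{5} - 2}{3} = \left(- \frac{1}{3}\right) \left(- \frac{6}{5}\right) = \frac{2}{5} \approx 0.4$)
$m{\left(I \right)} = I$
$X{\left(s \right)} = \frac{6}{5} + 3 s^{2}$ ($X{\left(s \right)} = 3 \left(s s + \frac{2}{5}\right) = 3 \left(s^{2} + \frac{2}{5}\right) = 3 \left(\frac{2}{5} + s^{2}\right) = \frac{6}{5} + 3 s^{2}$)
$P{\left(r \right)} = 2 + \frac{r \left(\frac{6}{5} + r + 3 r^{2}\right)}{4}$ ($P{\left(r \right)} = 2 + \frac{r \left(\left(\frac{6}{5} + 3 r^{2}\right) + r\right)}{4} = 2 + \frac{r \left(\frac{6}{5} + r + 3 r^{2}\right)}{4}$)
$459 - P{\left(22 \right)} = 459 - \left(2 + \frac{22^{2}}{4} + \frac{3 \cdot 22^{3}}{4} + \frac{3}{10} \cdot 22\right) = 459 - \left(2 + \frac{1}{4} \cdot 484 + \frac{3}{4} \cdot 10648 + \frac{33}{5}\right) = 459 - \left(2 + 121 + 7986 + \frac{33}{5}\right) = 459 - \frac{40578}{5} = - \frac{38283}{5}$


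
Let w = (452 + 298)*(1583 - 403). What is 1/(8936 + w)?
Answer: 1/893936 ≈ 1.1186e-6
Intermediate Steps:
w = 885000 (w = 750*1180 = 885000)
1/(8936 + w) = 1/(8936 + 885000) = 1/893936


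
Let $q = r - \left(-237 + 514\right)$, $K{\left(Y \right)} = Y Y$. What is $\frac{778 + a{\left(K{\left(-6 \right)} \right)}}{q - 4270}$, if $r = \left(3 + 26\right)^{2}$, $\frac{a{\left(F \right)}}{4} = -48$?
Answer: $- \frac{293}{1853} \approx -0.15812$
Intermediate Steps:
$K{\left(Y \right)} = Y^{2}$
$a{\left(F \right)} = -192$ ($a{\left(F \right)} = 4 \left(-48\right) = -192$)
$r = 841$ ($r = 29^{2} = 841$)
$q = 564$ ($q = 841 - \left(-237 + 514\right) = 841 - 277 = 564$)
$\frac{778 + a{\left(K{\left(-6 \right)} \right)}}{q - 4270} = \frac{778 - 192}{564 - 4270} = \frac{586}{-3706} = 586 \left(- \frac{1}{3706}\right) = - \frac{293}{1853}$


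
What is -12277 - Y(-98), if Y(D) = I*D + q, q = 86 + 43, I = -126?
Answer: -24754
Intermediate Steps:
q = 129
Y(D) = 129 - 126*D (Y(D) = -126*D + 129 = 129 - 126*D)
-12277 - Y(-98) = -12277 - (129 - 126*(-98)) = -12277 - (129 + 12348) = -12277 - 1*12477 = -12277 - 12477 = -24754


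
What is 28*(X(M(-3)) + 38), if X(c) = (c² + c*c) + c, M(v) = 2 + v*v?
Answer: 8148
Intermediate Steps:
M(v) = 2 + v²
X(c) = c + 2*c² (X(c) = (c² + c²) + c = 2*c² + c = c + 2*c²)
28*(X(M(-3)) + 38) = 28*((2 + (-3)²)*(1 + 2*(2 + (-3)²)) + 38) = 28*((2 + 9)*(1 + 2*(2 + 9)) + 38) = 28*(11*(1 + 2*11) + 38) = 28*(11*(1 + 22) + 38) = 28*(11*23 + 38) = 28*(253 + 38) = 28*291 = 8148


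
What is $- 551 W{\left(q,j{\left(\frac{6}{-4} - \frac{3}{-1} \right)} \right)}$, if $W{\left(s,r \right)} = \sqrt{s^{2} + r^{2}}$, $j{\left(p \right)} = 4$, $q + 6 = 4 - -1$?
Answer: $- 551 \sqrt{17} \approx -2271.8$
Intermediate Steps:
$q = -1$ ($q = -6 + \left(4 - -1\right) = -6 + \left(4 + 1\right) = -6 + 5 = -1$)
$W{\left(s,r \right)} = \sqrt{r^{2} + s^{2}}$
$- 551 W{\left(q,j{\left(\frac{6}{-4} - \frac{3}{-1} \right)} \right)} = - 551 \sqrt{4^{2} + \left(-1\right)^{2}} = - 551 \sqrt{16 + 1} = - 551 \sqrt{17}$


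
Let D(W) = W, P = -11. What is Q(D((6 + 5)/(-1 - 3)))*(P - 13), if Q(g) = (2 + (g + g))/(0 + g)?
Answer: -336/11 ≈ -30.545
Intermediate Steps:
Q(g) = (2 + 2*g)/g
Q(D((6 + 5)/(-1 - 3)))*(P - 13) = (2 + 2/(((6 + 5)/(-1 - 3))))*(-11 - 13) = (2 + 2/((11/(-4))))*(-24) = (2 + 2/((11*(-¼))))*(-24) = (2 + 2/(-11/4))*(-24) = (2 + 2*(-4/11))*(-24) = (2 - 8/11)*(-24) = (14/11)*(-24) = -336/11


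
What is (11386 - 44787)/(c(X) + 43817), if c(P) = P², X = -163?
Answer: -33401/70386 ≈ -0.47454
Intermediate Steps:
(11386 - 44787)/(c(X) + 43817) = (11386 - 44787)/((-163)² + 43817) = -33401/(26569 + 43817) = -33401/70386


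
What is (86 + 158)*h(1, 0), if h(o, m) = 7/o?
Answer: 1708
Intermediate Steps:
(86 + 158)*h(1, 0) = (86 + 158)*(7/1) = 244*(7*1) = 244*7 = 1708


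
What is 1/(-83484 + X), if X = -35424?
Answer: -1/118908 ≈ -8.4099e-6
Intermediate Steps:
1/(-83484 + X) = 1/(-83484 - 35424) = 1/(-118908) = -1/118908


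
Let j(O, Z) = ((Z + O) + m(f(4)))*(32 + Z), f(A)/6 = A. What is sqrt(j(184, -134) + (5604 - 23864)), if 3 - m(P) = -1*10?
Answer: I*sqrt(24686) ≈ 157.12*I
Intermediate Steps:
f(A) = 6*A
m(P) = 13 (m(P) = 3 - (-1)*10 = 3 - 1*(-10) = 3 + 10 = 13)
j(O, Z) = (32 + Z)*(13 + O + Z) (j(O, Z) = ((Z + O) + 13)*(32 + Z) = ((O + Z) + 13)*(32 + Z) = (13 + O + Z)*(32 + Z) = (32 + Z)*(13 + O + Z))
sqrt(j(184, -134) + (5604 - 23864)) = sqrt((416 + (-134)**2 + 32*184 + 45*(-134) + 184*(-134)) + (5604 - 23864)) = sqrt((416 + 17956 + 5888 - 6030 - 24656) - 18260) = sqrt(-6426 - 18260) = sqrt(-24686) = I*sqrt(24686)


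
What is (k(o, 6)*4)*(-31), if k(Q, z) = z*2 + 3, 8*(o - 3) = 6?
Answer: -1860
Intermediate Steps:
o = 15/4 (o = 3 + (⅛)*6 = 3 + ¾ = 15/4 ≈ 3.7500)
k(Q, z) = 3 + 2*z (k(Q, z) = 2*z + 3 = 3 + 2*z)
(k(o, 6)*4)*(-31) = ((3 + 2*6)*4)*(-31) = ((3 + 12)*4)*(-31) = (15*4)*(-31) = 60*(-31) = -1860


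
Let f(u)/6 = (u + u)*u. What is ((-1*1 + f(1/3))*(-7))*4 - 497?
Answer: -1519/3 ≈ -506.33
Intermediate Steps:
f(u) = 12*u² (f(u) = 6*((u + u)*u) = 6*((2*u)*u) = 6*(2*u²) = 12*u²)
((-1*1 + f(1/3))*(-7))*4 - 497 = ((-1*1 + 12*(1/3)²)*(-7))*4 - 497 = ((-1 + 12*(1*(⅓))²)*(-7))*4 - 497 = ((-1 + 12*(⅓)²)*(-7))*4 - 497 = ((-1 + 12*(⅑))*(-7))*4 - 497 = ((-1 + 4/3)*(-7))*4 - 497 = ((⅓)*(-7))*4 - 497 = -7/3*4 - 497 = -28/3 - 497 = -1519/3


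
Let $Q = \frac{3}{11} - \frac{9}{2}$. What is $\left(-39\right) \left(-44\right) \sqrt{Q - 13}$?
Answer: $78 i \sqrt{8338} \approx 7122.4 i$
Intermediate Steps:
$Q = - \frac{93}{22}$ ($Q = 3 \cdot \frac{1}{11} - \frac{9}{2} = \frac{3}{11} - \frac{9}{2} = - \frac{93}{22} \approx -4.2273$)
$\left(-39\right) \left(-44\right) \sqrt{Q - 13} = \left(-39\right) \left(-44\right) \sqrt{- \frac{93}{22} - 13} = 1716 \sqrt{- \frac{379}{22}} = 1716 \frac{i \sqrt{8338}}{22} = 78 i \sqrt{8338}$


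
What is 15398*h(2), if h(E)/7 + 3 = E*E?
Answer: 107786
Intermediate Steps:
h(E) = -21 + 7*E² (h(E) = -21 + 7*(E*E) = -21 + 7*E²)
15398*h(2) = 15398*(-21 + 7*2²) = 15398*(-21 + 7*4) = 15398*(-21 + 28) = 15398*7 = 107786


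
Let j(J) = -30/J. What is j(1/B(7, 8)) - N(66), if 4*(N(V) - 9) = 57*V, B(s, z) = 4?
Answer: -2139/2 ≈ -1069.5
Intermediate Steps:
N(V) = 9 + 57*V/4 (N(V) = 9 + (57*V)/4 = 9 + 57*V/4)
j(1/B(7, 8)) - N(66) = -30/(1/4) - (9 + (57/4)*66) = -30/¼ - (9 + 1881/2) = -30*4 - 1*1899/2 = -120 - 1899/2 = -2139/2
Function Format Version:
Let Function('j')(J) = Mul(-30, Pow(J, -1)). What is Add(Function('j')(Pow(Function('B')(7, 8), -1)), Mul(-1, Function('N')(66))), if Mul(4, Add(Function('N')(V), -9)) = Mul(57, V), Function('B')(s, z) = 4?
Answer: Rational(-2139, 2) ≈ -1069.5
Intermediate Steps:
Function('N')(V) = Add(9, Mul(Rational(57, 4), V)) (Function('N')(V) = Add(9, Mul(Rational(1, 4), Mul(57, V))) = Add(9, Mul(Rational(57, 4), V)))
Add(Function('j')(Pow(Function('B')(7, 8), -1)), Mul(-1, Function('N')(66))) = Add(Mul(-30, Pow(Pow(4, -1), -1)), Mul(-1, Add(9, Mul(Rational(57, 4), 66)))) = Add(Mul(-30, Pow(Rational(1, 4), -1)), Mul(-1, Add(9, Rational(1881, 2)))) = Add(Mul(-30, 4), Mul(-1, Rational(1899, 2))) = Add(-120, Rational(-1899, 2)) = Rational(-2139, 2)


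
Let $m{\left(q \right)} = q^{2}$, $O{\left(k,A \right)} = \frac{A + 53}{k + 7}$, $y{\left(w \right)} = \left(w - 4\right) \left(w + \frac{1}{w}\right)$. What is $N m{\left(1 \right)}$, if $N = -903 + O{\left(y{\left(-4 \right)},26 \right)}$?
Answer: $- \frac{36944}{41} \approx -901.07$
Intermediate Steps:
$y{\left(w \right)} = \left(-4 + w\right) \left(w + \frac{1}{w}\right)$
$O{\left(k,A \right)} = \frac{53 + A}{7 + k}$
$N = - \frac{36944}{41}$ ($N = -903 + \frac{53 + 26}{7 + \left(1 + \left(-4\right)^{2} - -16 - \frac{4}{-4}\right)} = -903 + \frac{1}{7 + \left(1 + 16 + 16 - -1\right)} 79 = -903 + \frac{1}{7 + \left(1 + 16 + 16 + 1\right)} 79 = -903 + \frac{1}{7 + 34} \cdot 79 = -903 + \frac{1}{41} \cdot 79 = -903 + \frac{79}{41} = - \frac{36944}{41} \approx -901.07$)
$N m{\left(1 \right)} = - \frac{36944 \cdot 1^{2}}{41} = \left(- \frac{36944}{41}\right) 1 = - \frac{36944}{41}$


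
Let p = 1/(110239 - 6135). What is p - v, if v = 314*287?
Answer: -9381644271/104104 ≈ -90118.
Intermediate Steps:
v = 90118
p = 1/104104 ≈ 9.6058e-6
p - v = 1/104104 - 1*90118 = 1/104104 - 90118 = -9381644271/104104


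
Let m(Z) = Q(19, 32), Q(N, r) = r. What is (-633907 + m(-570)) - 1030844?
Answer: -1664719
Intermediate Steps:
m(Z) = 32
(-633907 + m(-570)) - 1030844 = (-633907 + 32) - 1030844 = -633875 - 1030844 = -1664719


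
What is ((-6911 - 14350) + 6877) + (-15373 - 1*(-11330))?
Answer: -18427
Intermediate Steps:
((-6911 - 14350) + 6877) + (-15373 - 1*(-11330)) = (-21261 + 6877) + (-15373 + 11330) = -14384 - 4043 = -18427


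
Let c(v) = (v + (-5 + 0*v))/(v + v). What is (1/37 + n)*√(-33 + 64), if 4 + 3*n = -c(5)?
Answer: -145*√31/111 ≈ -7.2732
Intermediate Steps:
c(v) = (-5 + v)/(2*v) (c(v) = (v + (-5 + 0))/((2*v)) = (v - 5)*(1/(2*v)) = (-5 + v)*(1/(2*v)) = (-5 + v)/(2*v))
n = -4/3 (n = -4/3 + (-(-5 + 5)/(2*5))/3 = -4/3 + (-0/(2*5))/3 = -4/3 + (-1*0)/3 = -4/3 + (⅓)*0 = -4/3 + 0 = -4/3 ≈ -1.3333)
(1/37 + n)*√(-33 + 64) = (1/37 - 4/3)*√(-33 + 64) = (1/37 - 4/3)*√31 = -145*√31/111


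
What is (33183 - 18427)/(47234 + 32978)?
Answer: 3689/20053 ≈ 0.18396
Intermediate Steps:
(33183 - 18427)/(47234 + 32978) = 14756/80212 = 14756*(1/80212) = 3689/20053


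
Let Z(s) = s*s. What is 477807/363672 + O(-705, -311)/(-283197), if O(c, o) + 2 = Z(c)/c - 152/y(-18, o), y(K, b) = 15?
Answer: 225957183821/171651365640 ≈ 1.3164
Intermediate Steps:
Z(s) = s²
O(c, o) = -182/15 + c (O(c, o) = -2 + (c²/c - 152/15) = -2 + (c - 152*1/15) = -2 + (c - 152/15) = -2 + (-152/15 + c) = -182/15 + c)
477807/363672 + O(-705, -311)/(-283197) = 477807/363672 + (-182/15 - 705)/(-283197) = 477807*(1/363672) - 10757/15*(-1/283197) = 159269/121224 + 10757/4247955 = 225957183821/171651365640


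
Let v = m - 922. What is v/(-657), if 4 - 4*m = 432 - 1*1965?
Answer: 239/292 ≈ 0.81849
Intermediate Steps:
m = 1537/4 (m = 1 - (432 - 1*1965)/4 = 1 - (432 - 1965)/4 = 1 - ¼*(-1533) = 1 + 1533/4 = 1537/4 ≈ 384.25)
v = -2151/4 (v = 1537/4 - 922 = -2151/4 ≈ -537.75)
v/(-657) = -2151/4/(-657) = -2151/4*(-1/657) = 239/292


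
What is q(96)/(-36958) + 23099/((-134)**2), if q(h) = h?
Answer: 425984533/331808924 ≈ 1.2838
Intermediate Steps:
q(96)/(-36958) + 23099/((-134)**2) = 96/(-36958) + 23099/((-134)**2) = 96*(-1/36958) + 23099/17956 = -48/18479 + 23099*(1/17956) = -48/18479 + 23099/17956 = 425984533/331808924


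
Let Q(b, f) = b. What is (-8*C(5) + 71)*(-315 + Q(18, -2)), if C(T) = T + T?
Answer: 2673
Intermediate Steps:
C(T) = 2*T
(-8*C(5) + 71)*(-315 + Q(18, -2)) = (-16*5 + 71)*(-315 + 18) = (-8*10 + 71)*(-297) = (-80 + 71)*(-297) = -9*(-297) = 2673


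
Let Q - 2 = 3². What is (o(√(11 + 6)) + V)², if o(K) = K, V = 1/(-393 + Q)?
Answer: 2480709/145924 - √17/191 ≈ 16.978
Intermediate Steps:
Q = 11 (Q = 2 + 3² = 2 + 9 = 11)
V = -1/382 (V = 1/(-393 + 11) = 1/(-382) = -1/382 ≈ -0.0026178)
(o(√(11 + 6)) + V)² = (√(11 + 6) - 1/382)² = (√17 - 1/382)² = (-1/382 + √17)²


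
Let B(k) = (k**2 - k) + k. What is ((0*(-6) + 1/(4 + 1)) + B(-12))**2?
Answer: 519841/25 ≈ 20794.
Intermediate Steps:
B(k) = k**2
((0*(-6) + 1/(4 + 1)) + B(-12))**2 = ((0*(-6) + 1/(4 + 1)) + (-12)**2)**2 = ((0 + 1/5) + 144)**2 = (1/5 + 144)**2 = (721/5)**2 = 519841/25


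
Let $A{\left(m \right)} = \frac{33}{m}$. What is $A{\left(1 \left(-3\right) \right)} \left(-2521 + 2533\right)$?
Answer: $-132$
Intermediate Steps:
$A{\left(1 \left(-3\right) \right)} \left(-2521 + 2533\right) = \frac{33}{1 \left(-3\right)} \left(-2521 + 2533\right) = \frac{33}{-3} \cdot 12 = 33 \left(- \frac{1}{3}\right) 12 = \left(-11\right) 12 = -132$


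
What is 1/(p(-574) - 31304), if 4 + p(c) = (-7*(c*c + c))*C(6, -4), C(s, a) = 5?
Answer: -1/11542878 ≈ -8.6633e-8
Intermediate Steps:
p(c) = -4 - 35*c - 35*c² (p(c) = -4 - 7*(c*c + c)*5 = -4 - 7*(c² + c)*5 = -4 - 7*(c + c²)*5 = -4 + (-7*c - 7*c²)*5 = -4 + (-35*c - 35*c²) = -4 - 35*c - 35*c²)
1/(p(-574) - 31304) = 1/((-4 - 35*(-574) - 35*(-574)²) - 31304) = 1/((-4 + 20090 - 35*329476) - 31304) = 1/((-4 + 20090 - 11531660) - 31304) = 1/(-11511574 - 31304) = 1/(-11542878) = -1/11542878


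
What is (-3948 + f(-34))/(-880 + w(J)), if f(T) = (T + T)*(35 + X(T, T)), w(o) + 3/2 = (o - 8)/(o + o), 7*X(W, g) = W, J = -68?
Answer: 5576/819 ≈ 6.8083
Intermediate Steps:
X(W, g) = W/7
w(o) = -3/2 + (-8 + o)/(2*o) (w(o) = -3/2 + (o - 8)/(o + o) = -3/2 + (-8 + o)/((2*o)) = -3/2 + (-8 + o)*(1/(2*o)) = -3/2 + (-8 + o)/(2*o))
f(T) = 2*T*(35 + T/7) (f(T) = (T + T)*(35 + T/7) = (2*T)*(35 + T/7) = 2*T*(35 + T/7))
(-3948 + f(-34))/(-880 + w(J)) = (-3948 + (2/7)*(-34)*(245 - 34))/(-880 + (-4 - 1*(-68))/(-68)) = (-3948 + (2/7)*(-34)*211)/(-880 - (-4 + 68)/68) = (-3948 - 14348/7)/(-880 - 1/68*64) = -41984/(7*(-880 - 16/17)) = -41984/(7*(-14976/17)) = -41984/7*(-17/14976) = 5576/819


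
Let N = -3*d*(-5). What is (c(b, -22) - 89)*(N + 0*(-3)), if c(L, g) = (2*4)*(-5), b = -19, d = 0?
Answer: 0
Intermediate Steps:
N = 0 (N = -3*0*(-5) = 0*(-5) = 0)
c(L, g) = -40 (c(L, g) = 8*(-5) = -40)
(c(b, -22) - 89)*(N + 0*(-3)) = (-40 - 89)*(0 + 0*(-3)) = -129*(0 + 0) = -129*0 = 0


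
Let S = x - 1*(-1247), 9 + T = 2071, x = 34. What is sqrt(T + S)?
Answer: sqrt(3343) ≈ 57.819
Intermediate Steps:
T = 2062 (T = -9 + 2071 = 2062)
S = 1281 (S = 34 - 1*(-1247) = 34 + 1247 = 1281)
sqrt(T + S) = sqrt(2062 + 1281) = sqrt(3343)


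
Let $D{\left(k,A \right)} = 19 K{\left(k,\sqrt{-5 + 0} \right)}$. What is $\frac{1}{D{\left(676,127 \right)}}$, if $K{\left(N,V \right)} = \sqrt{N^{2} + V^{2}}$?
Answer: $\frac{\sqrt{456971}}{8682449} \approx 7.7858 \cdot 10^{-5}$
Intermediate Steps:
$D{\left(k,A \right)} = 19 \sqrt{-5 + k^{2}}$ ($D{\left(k,A \right)} = 19 \sqrt{k^{2} + \left(\sqrt{-5 + 0}\right)^{2}} = 19 \sqrt{k^{2} + \left(\sqrt{-5}\right)^{2}} = 19 \sqrt{k^{2} + \left(i \sqrt{5}\right)^{2}} = 19 \sqrt{k^{2} - 5} = 19 \sqrt{-5 + k^{2}}$)
$\frac{1}{D{\left(676,127 \right)}} = \frac{1}{19 \sqrt{-5 + 676^{2}}} = \frac{1}{19 \sqrt{-5 + 456976}} = \frac{1}{19 \sqrt{456971}} = \frac{\sqrt{456971}}{8682449}$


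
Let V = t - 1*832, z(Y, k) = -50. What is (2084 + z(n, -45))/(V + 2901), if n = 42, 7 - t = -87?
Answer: 678/721 ≈ 0.94036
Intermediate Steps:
t = 94 (t = 7 - 1*(-87) = 7 + 87 = 94)
V = -738 (V = 94 - 1*832 = 94 - 832 = -738)
(2084 + z(n, -45))/(V + 2901) = (2084 - 50)/(-738 + 2901) = 2034/2163 = 2034*(1/2163) = 678/721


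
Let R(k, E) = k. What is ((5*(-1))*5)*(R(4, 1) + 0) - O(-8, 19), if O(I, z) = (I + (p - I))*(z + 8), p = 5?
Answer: -235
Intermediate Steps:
O(I, z) = 40 + 5*z (O(I, z) = (I + (5 - I))*(z + 8) = 5*(8 + z) = 40 + 5*z)
((5*(-1))*5)*(R(4, 1) + 0) - O(-8, 19) = ((5*(-1))*5)*(4 + 0) - (40 + 5*19) = -5*5*4 - (40 + 95) = -25*4 - 1*135 = -100 - 135 = -235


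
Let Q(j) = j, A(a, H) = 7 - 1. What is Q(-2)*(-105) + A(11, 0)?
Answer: 216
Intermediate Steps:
A(a, H) = 6
Q(-2)*(-105) + A(11, 0) = -2*(-105) + 6 = 210 + 6 = 216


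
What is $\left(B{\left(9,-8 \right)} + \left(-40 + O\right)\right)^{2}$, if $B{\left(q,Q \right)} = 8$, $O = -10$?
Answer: $1764$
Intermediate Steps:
$\left(B{\left(9,-8 \right)} + \left(-40 + O\right)\right)^{2} = \left(8 - 50\right)^{2} = \left(-42\right)^{2} = 1764$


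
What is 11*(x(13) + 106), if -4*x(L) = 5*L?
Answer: 3949/4 ≈ 987.25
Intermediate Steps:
x(L) = -5*L/4
11*(x(13) + 106) = 11*(-5/4*13 + 106) = 11*(-65/4 + 106) = 11*(359/4) = 3949/4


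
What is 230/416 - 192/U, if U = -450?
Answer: 15281/15600 ≈ 0.97955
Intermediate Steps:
230/416 - 192/U = 230/416 - 192/(-450) = 230*(1/416) - 192*(-1/450) = 115/208 + 32/75 = 15281/15600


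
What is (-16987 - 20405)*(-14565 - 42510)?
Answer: 2134148400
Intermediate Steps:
(-16987 - 20405)*(-14565 - 42510) = -37392*(-57075) = 2134148400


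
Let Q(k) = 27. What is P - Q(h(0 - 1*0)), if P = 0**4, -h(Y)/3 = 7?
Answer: -27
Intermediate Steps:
h(Y) = -21 (h(Y) = -3*7 = -21)
P = 0
P - Q(h(0 - 1*0)) = 0 - 1*27 = 0 - 27 = -27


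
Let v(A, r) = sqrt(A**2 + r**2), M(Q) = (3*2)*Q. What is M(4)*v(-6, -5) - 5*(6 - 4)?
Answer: -10 + 24*sqrt(61) ≈ 177.45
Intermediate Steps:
M(Q) = 6*Q
M(4)*v(-6, -5) - 5*(6 - 4) = (6*4)*sqrt((-6)**2 + (-5)**2) - 5*(6 - 4) = 24*sqrt(36 + 25) - 5*2 = 24*sqrt(61) - 10 = -10 + 24*sqrt(61)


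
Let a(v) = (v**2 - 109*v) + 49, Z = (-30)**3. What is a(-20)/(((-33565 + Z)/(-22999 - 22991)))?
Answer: 24181542/12113 ≈ 1996.3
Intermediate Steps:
Z = -27000
a(v) = 49 + v**2 - 109*v
a(-20)/(((-33565 + Z)/(-22999 - 22991))) = (49 + (-20)**2 - 109*(-20))/(((-33565 - 27000)/(-22999 - 22991))) = (49 + 400 + 2180)/((-60565/(-45990))) = 2629/((-60565*(-1/45990))) = 2629/(12113/9198) = 2629*(9198/12113) = 24181542/12113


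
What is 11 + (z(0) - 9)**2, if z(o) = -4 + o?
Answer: 180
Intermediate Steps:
11 + (z(0) - 9)**2 = 11 + ((-4 + 0) - 9)**2 = 11 + (-4 - 9)**2 = 11 + (-13)**2 = 11 + 169 = 180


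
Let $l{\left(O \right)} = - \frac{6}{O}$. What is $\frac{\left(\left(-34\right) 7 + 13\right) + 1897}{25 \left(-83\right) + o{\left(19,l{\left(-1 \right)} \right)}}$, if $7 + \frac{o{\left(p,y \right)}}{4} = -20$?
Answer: $- \frac{1672}{2183} \approx -0.76592$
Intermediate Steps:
$o{\left(p,y \right)} = -108$ ($o{\left(p,y \right)} = -28 + 4 \left(-20\right) = -28 - 80 = -108$)
$\frac{\left(\left(-34\right) 7 + 13\right) + 1897}{25 \left(-83\right) + o{\left(19,l{\left(-1 \right)} \right)}} = \frac{\left(\left(-34\right) 7 + 13\right) + 1897}{25 \left(-83\right) - 108} = \frac{\left(-238 + 13\right) + 1897}{-2075 - 108} = \frac{-225 + 1897}{-2183} = 1672 \left(- \frac{1}{2183}\right) = - \frac{1672}{2183}$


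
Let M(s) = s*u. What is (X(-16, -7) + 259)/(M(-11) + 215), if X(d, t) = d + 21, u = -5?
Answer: 44/45 ≈ 0.97778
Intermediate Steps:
X(d, t) = 21 + d
M(s) = -5*s (M(s) = s*(-5) = -5*s)
(X(-16, -7) + 259)/(M(-11) + 215) = ((21 - 16) + 259)/(-5*(-11) + 215) = (5 + 259)/(55 + 215) = 264/270 = 264*(1/270) = 44/45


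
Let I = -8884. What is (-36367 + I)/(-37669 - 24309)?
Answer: 45251/61978 ≈ 0.73011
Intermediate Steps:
(-36367 + I)/(-37669 - 24309) = (-36367 - 8884)/(-37669 - 24309) = -45251/(-61978) = -45251*(-1/61978) = 45251/61978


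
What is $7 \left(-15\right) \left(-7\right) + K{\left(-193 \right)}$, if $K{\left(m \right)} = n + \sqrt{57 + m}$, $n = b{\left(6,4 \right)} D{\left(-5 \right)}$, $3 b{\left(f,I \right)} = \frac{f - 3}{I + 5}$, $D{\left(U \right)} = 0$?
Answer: $735 + 2 i \sqrt{34} \approx 735.0 + 11.662 i$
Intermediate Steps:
$b{\left(f,I \right)} = \frac{-3 + f}{3 \left(5 + I\right)}$ ($b{\left(f,I \right)} = \frac{\left(f - 3\right) \frac{1}{I + 5}}{3} = \frac{\left(-3 + f\right) \frac{1}{5 + I}}{3} = \frac{\frac{1}{5 + I} \left(-3 + f\right)}{3} = \frac{-3 + f}{3 \left(5 + I\right)}$)
$n = 0$ ($n = \frac{-3 + 6}{3 \left(5 + 4\right)} 0 = \frac{1}{3} \cdot \frac{1}{9} \cdot 3 \cdot 0 = \frac{1}{9} \cdot 0 = 0$)
$K{\left(m \right)} = \sqrt{57 + m}$ ($K{\left(m \right)} = 0 + \sqrt{57 + m} = \sqrt{57 + m}$)
$7 \left(-15\right) \left(-7\right) + K{\left(-193 \right)} = 7 \left(-15\right) \left(-7\right) + \sqrt{57 - 193} = \left(-105\right) \left(-7\right) + \sqrt{-136} = 735 + 2 i \sqrt{34}$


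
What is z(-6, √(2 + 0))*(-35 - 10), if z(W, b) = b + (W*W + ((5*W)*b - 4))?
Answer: -1440 + 1305*√2 ≈ 405.55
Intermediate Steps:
z(W, b) = -4 + b + W² + 5*W*b (z(W, b) = b + (W² + (5*W*b - 4)) = b + (W² + (-4 + 5*W*b)) = b + (-4 + W² + 5*W*b) = -4 + b + W² + 5*W*b)
z(-6, √(2 + 0))*(-35 - 10) = (-4 + √(2 + 0) + (-6)² + 5*(-6)*√(2 + 0))*(-35 - 10) = (-4 + √2 + 36 + 5*(-6)*√2)*(-45) = (-4 + √2 + 36 - 30*√2)*(-45) = (32 - 29*√2)*(-45) = -1440 + 1305*√2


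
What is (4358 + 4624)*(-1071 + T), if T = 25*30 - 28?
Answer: -3134718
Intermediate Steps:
T = 722 (T = 750 - 28 = 722)
(4358 + 4624)*(-1071 + T) = (4358 + 4624)*(-1071 + 722) = 8982*(-349) = -3134718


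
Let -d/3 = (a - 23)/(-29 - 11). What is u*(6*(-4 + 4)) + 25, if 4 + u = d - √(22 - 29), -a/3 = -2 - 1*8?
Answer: 25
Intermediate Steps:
a = 30 (a = -3*(-2 - 1*8) = -3*(-2 - 8) = -3*(-10) = 30)
d = 21/40 (d = -3*(30 - 23)/(-29 - 11) = -21/(-40) = -21*(-1)/40 = -3*(-7/40) = 21/40 ≈ 0.52500)
u = -139/40 - I*√7 (u = -4 + (21/40 - √(22 - 29)) = -4 + (21/40 - √(-7)) = -4 + (21/40 - I*√7) = -139/40 - I*√7 ≈ -3.475 - 2.6458*I)
u*(6*(-4 + 4)) + 25 = (-139/40 - I*√7)*(6*(-4 + 4)) + 25 = (-139/40 - I*√7)*(6*0) + 25 = (-139/40 - I*√7)*0 + 25 = 0 + 25 = 25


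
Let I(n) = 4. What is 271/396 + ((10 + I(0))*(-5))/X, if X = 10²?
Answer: -31/1980 ≈ -0.015657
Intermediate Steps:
X = 100
271/396 + ((10 + I(0))*(-5))/X = 271/396 + ((10 + 4)*(-5))/100 = 271*(1/396) + (14*(-5))*(1/100) = 271/396 - 70*1/100 = 271/396 - 7/10 = -31/1980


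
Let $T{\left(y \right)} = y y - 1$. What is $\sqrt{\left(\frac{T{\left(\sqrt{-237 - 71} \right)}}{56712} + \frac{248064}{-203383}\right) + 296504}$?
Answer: $\frac{\sqrt{1095734879237651584028134}}{1922376116} \approx 544.52$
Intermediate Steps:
$T{\left(y \right)} = -1 + y^{2}$ ($T{\left(y \right)} = y^{2} - 1 = -1 + y^{2}$)
$\sqrt{\left(\frac{T{\left(\sqrt{-237 - 71} \right)}}{56712} + \frac{248064}{-203383}\right) + 296504} = \sqrt{\left(\frac{-1 + \left(\sqrt{-237 - 71}\right)^{2}}{56712} + \frac{248064}{-203383}\right) + 296504} = \sqrt{\left(\left(-1 + \left(\sqrt{-308}\right)^{2}\right) \frac{1}{56712} + 248064 \left(- \frac{1}{203383}\right)\right) + 296504} = \sqrt{\left(\left(-1 + \left(2 i \sqrt{77}\right)^{2}\right) \frac{1}{56712} - \frac{248064}{203383}\right) + 296504} = \sqrt{\left(\left(-1 - 308\right) \frac{1}{56712} - \frac{248064}{203383}\right) + 296504} = \sqrt{\left(\left(-309\right) \frac{1}{56712} - \frac{248064}{203383}\right) + 296504} = \sqrt{\left(- \frac{103}{18904} - \frac{248064}{203383}\right) + 296504} = \sqrt{- \frac{4710350305}{3844752232} + 296504} = \sqrt{\frac{1139979705446623}{3844752232}} = \frac{\sqrt{1095734879237651584028134}}{1922376116}$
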